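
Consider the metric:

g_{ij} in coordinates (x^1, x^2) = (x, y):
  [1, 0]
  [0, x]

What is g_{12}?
With x^1 = x, x^2 = y, g_{12} = g_{xy} is the row-1, column-2 entry of the matrix.
g_{12} = 0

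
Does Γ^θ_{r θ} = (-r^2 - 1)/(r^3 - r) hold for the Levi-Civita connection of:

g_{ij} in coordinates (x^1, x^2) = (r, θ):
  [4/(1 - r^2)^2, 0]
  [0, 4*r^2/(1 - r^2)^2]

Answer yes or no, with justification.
Γ^θ_{r θ} = (1/2) g^{θθ} (∂_r g_{θθ} + ∂_θ g_{θr} - ∂_θ g_{rθ}) = (1/2)((1 - r^2)^2/(4*r^2))((-8*(r^3 + r)/(r^2 - 1)^3) + (0) - (0)) = (-r^2 - 1)/(r^3 - r)
This equals the proposed value (-r^2 - 1)/(r^3 - r).
Yes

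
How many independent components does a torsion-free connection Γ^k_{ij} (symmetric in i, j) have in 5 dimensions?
Γ^k_{ij} has n choices for the upper index and n(n+1)/2 independent symmetric lower index pairs.
Total = 5 × 5×6/2 = 5 × 15 = 75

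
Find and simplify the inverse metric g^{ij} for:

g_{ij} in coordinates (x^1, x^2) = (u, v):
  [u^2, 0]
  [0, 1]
The metric is diagonal, so g^{ij} is diagonal with entries 1/g_{ii}: diag(1/(u^2), 1).
g^{ij}:
  [1/u^2, 0]
  [0, 1]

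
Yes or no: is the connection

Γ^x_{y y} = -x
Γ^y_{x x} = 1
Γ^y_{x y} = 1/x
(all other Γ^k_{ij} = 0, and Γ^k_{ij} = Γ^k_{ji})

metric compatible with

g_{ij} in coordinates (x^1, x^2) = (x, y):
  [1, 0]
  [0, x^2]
Using ∇_k g_{ij} = ∂_k g_{ij} - Γ^m_{ki} g_{mj} - Γ^m_{kj} g_{im}:
∇_x g_{xy} = (0) - (x^2) - (0) = -x^2 ≠ 0
So the connection is not metric compatible (it is not the Levi-Civita connection).
No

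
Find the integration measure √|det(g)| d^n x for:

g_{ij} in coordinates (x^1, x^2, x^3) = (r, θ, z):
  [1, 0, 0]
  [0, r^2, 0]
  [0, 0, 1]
det(g) = r^2
√|det(g)| = r
Volume element: dV = r dr dθ dz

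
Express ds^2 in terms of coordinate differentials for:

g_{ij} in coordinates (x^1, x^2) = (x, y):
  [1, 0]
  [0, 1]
ds^2 = g_{ij} dx^i dx^j; only the non-zero components contribute.
ds^2 = dx^2 + dy^2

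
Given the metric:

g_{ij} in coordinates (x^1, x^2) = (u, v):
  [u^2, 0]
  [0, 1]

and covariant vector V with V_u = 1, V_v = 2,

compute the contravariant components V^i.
Inverse metric (diagonal): g^{uu} = 1/u^2, g^{vv} = 1
V^i = g^{ij} V_j:
V^u = (1/u^2)(1) + (0)(2) = 1/u^2
V^v = (0)(1) + (1)(2) = 2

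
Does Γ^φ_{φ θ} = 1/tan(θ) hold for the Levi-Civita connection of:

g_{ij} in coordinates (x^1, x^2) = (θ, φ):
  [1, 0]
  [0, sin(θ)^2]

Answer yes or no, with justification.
Γ^φ_{φ θ} = (1/2) g^{φφ} (∂_φ g_{φθ} + ∂_θ g_{φφ} - ∂_φ g_{φθ}) = (1/2)(1/sin(θ)^2)((0) + (sin(2*θ)) - (0)) = 1/tan(θ)
This equals the proposed value 1/tan(θ).
Yes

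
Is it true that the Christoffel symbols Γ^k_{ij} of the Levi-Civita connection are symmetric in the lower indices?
The Levi-Civita connection is torsion-free, which is exactly Γ^k_{ij} = Γ^k_{ji}.
Yes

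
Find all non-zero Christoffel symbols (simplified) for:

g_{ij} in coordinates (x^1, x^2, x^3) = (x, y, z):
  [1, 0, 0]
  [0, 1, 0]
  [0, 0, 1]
Using Γ^k_{ij} = (1/2) g^{km} (∂_i g_{mj} + ∂_j g_{mi} - ∂_m g_{ij}); the metric is diagonal, so only the m = k term contributes.
Every metric component is constant, so all ∂_m g_{ij} = 0 and every Christoffel symbol vanishes.
All Christoffel symbols are zero.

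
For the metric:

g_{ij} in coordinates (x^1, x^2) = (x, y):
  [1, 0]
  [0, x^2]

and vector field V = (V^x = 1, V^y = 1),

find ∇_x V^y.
Non-zero Christoffel symbols:
Γ^x_{y y} = -x
Γ^y_{x y} = 1/x
∇_x V^y = ∂_x V^y + Γ^y_{x j} V^j
  = (0) + (0)(1) + (1/x)(1)
  = 1/x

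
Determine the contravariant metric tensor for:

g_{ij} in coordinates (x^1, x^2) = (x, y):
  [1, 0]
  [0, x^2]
The metric is diagonal, so g^{ij} is diagonal with entries 1/g_{ii}: diag(1, 1/(x^2)).
g^{ij}:
  [1, 0]
  [0, 1/x^2]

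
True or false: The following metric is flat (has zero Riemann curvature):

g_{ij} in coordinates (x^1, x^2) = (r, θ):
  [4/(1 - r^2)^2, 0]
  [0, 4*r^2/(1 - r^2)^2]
Non-zero Christoffel symbols:
Γ^r_{r r} = 2*r/(1 - r^2)
Γ^r_{θ θ} = (r^3 + r)/(r^2 - 1)
Γ^θ_{r θ} = (-r^2 - 1)/(r^3 - r)
Ricci tensor: R_{rr} = -4/(r^2 - 1)^2, R_{rθ} = 0, R_{θθ} = -4*r^2/(r^2 - 1)^2
The Ricci tensor is non-zero, so the Riemann tensor is non-zero: not flat.
False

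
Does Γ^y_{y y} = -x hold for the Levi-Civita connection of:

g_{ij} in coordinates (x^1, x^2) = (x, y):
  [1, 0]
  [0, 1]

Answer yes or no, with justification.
Γ^y_{y y} = (1/2) g^{yy} (∂_y g_{yy} + ∂_y g_{yy} - ∂_y g_{yy}) = (1/2)(1)((0) + (0) - (0)) = 0
This differs from the proposed value -x.
No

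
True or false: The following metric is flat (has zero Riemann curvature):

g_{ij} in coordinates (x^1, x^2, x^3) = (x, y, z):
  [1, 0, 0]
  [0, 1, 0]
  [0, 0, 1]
All metric components are constant, so every Christoffel symbol vanishes and R^i_{jkl} = 0.
True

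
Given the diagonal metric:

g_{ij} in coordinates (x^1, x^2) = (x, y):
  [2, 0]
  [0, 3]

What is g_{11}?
With x^1 = x, x^2 = y, g_{11} = g_{xx} is the row-1, column-1 entry of the matrix.
g_{11} = 2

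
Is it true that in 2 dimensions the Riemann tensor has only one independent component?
The number of independent components is n^2(n^2-1)/12 = 4·3/12 = 1 for n = 2 (e.g. R_{1212}).
Yes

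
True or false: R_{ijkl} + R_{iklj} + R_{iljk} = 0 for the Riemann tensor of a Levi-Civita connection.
This is the first (algebraic) Bianchi identity.
True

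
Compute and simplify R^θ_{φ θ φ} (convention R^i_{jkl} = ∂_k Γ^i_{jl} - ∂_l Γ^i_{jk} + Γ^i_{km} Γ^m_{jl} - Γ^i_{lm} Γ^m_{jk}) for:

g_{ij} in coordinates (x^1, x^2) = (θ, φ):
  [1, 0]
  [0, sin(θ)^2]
Non-zero Christoffel symbols (Γ^k_{ij} = Γ^k_{ji}):
Γ^θ_{φ φ} = -sin(2*θ)/2
Γ^φ_{θ φ} = 1/tan(θ)
R^θ_{φ θ φ} = ∂_θ Γ^θ_{φ φ} - ∂_φ Γ^θ_{φ θ} + Γ^θ_{θ m} Γ^m_{φ φ} - Γ^θ_{φ m} Γ^m_{φ θ}
  = (-cos(2*θ)) - (0) + (0) - (-cos(θ)^2) = sin(θ)^2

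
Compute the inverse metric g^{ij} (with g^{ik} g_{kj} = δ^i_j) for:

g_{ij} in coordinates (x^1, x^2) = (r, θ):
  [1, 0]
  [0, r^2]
The metric is diagonal, so g^{ij} is diagonal with entries 1/g_{ii}: diag(1, 1/(r^2)).
g^{ij}:
  [1, 0]
  [0, 1/r^2]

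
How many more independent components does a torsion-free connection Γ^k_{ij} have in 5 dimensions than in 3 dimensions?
Independent components in n dimensions: n × n(n+1)/2 = n^2(n+1)/2.
5D: 5 × 15 = 75
3D: 3 × 6 = 18
Difference = 75 - 18 = 57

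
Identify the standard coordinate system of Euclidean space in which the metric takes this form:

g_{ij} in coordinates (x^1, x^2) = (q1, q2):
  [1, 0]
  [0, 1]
All components are constant and the metric is the identity, i.e. orthonormal rectilinear coordinates.
Cartesian (2D) coordinates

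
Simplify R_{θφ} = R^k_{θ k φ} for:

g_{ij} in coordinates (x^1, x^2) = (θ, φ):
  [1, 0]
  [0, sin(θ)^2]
Non-zero Christoffel symbols (Γ^k_{ij} = Γ^k_{ji}):
Γ^θ_{φ φ} = -sin(2*θ)/2
Γ^φ_{θ φ} = 1/tan(θ)
R^θ_{θ θ φ} = 0 (a repeated index in an antisymmetric pair)
R^φ_{θ φ φ} = 0 (a repeated index in an antisymmetric pair)
R_{θφ} = R^θ_{θ θ φ} + R^φ_{θ φ φ} = (0) + (0) = 0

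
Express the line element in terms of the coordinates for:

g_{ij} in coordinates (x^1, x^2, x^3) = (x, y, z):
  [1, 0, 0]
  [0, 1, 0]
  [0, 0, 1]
ds^2 = g_{ij} dx^i dx^j; only the non-zero components contribute.
ds^2 = dx^2 + dy^2 + dz^2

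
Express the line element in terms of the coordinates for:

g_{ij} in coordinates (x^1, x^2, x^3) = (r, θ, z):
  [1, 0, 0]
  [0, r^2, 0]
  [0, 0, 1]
ds^2 = g_{ij} dx^i dx^j; only the non-zero components contribute.
ds^2 = dr^2 + r^2 dθ^2 + dz^2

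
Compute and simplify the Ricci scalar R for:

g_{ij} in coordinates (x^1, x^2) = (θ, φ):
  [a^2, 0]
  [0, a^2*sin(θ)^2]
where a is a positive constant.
Non-zero Christoffel symbols (Γ^k_{ij} = Γ^k_{ji}):
Γ^θ_{φ φ} = -sin(2*θ)/2
Γ^φ_{θ φ} = 1/tan(θ)
Ricci tensor (R_{ij} = R^k_{ikj}): R_{θθ} = 1, R_{θφ} = 0, R_{φφ} = sin(θ)^2
Inverse metric: g^{θθ} = 1/a^2, g^{φφ} = 1/(a^2*sin(θ)^2)
R = g^{ij} R_{ij} = (1/a^2)(1) + (1/(a^2*sin(θ)^2))(sin(θ)^2) = 2/a^2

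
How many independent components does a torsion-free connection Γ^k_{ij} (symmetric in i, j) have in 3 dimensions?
Γ^k_{ij} has n choices for the upper index and n(n+1)/2 independent symmetric lower index pairs.
Total = 3 × 3×4/2 = 3 × 6 = 18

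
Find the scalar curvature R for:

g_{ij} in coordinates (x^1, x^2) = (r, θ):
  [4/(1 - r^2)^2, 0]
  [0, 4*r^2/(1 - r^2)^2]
Non-zero Christoffel symbols (Γ^k_{ij} = Γ^k_{ji}):
Γ^r_{r r} = 2*r/(1 - r^2)
Γ^r_{θ θ} = (r^3 + r)/(r^2 - 1)
Γ^θ_{r θ} = (-r^2 - 1)/(r^3 - r)
Ricci tensor (R_{ij} = R^k_{ikj}): R_{rr} = -4/(r^2 - 1)^2, R_{rθ} = 0, R_{θθ} = -4*r^2/(r^2 - 1)^2
Inverse metric: g^{rr} = (1 - r^2)^2/4, g^{θθ} = (1 - r^2)^2/(4*r^2)
R = g^{ij} R_{ij} = ((1 - r^2)^2/4)(-4/(r^2 - 1)^2) + ((1 - r^2)^2/(4*r^2))(-4*r^2/(r^2 - 1)^2) = -2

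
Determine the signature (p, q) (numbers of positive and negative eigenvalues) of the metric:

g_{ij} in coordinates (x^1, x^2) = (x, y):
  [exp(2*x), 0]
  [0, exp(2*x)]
The metric is diagonal, so its eigenvalues are the diagonal entries: exp(2*x), exp(2*x) (at a generic point, where coordinate-dependent entries are positive).
2 positive, 0 negative.
(2, 0) - Riemannian (positive definite)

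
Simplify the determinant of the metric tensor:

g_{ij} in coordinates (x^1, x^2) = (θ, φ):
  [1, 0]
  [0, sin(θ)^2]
For a 2×2 metric: det(g) = g_{11}·g_{22} - g_{12}·g_{21}
= (1)·(sin(θ)^2) - (0)·(0)
= sin(θ)^2 - 0
det(g) = sin(θ)^2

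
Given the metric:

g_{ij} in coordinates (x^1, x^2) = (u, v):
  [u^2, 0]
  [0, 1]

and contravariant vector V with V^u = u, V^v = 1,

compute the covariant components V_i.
V_i = g_{ij} V^j:
V_u = (u^2)(u) + (0)(1) = u^3
V_v = (0)(u) + (1)(1) = 1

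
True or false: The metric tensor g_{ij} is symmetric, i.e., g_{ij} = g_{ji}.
By definition the metric is a symmetric bilinear form, g_{ij} = g_{ji}.
True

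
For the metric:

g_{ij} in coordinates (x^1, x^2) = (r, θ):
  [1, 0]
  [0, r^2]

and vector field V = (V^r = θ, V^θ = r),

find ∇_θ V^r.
Non-zero Christoffel symbols:
Γ^r_{θ θ} = -r
Γ^θ_{r θ} = 1/r
∇_θ V^r = ∂_θ V^r + Γ^r_{θ j} V^j
  = (1) + (0)(θ) + (-r)(r)
  = 1 - r^2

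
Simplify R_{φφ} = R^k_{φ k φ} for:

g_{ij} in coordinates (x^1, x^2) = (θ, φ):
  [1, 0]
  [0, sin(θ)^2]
Non-zero Christoffel symbols (Γ^k_{ij} = Γ^k_{ji}):
Γ^θ_{φ φ} = -sin(2*θ)/2
Γ^φ_{θ φ} = 1/tan(θ)
R^θ_{φ θ φ} = ∂_θ Γ^θ_{φ φ} - ∂_φ Γ^θ_{φ θ} + Γ^θ_{θ m} Γ^m_{φ φ} - Γ^θ_{φ m} Γ^m_{φ θ}
  = (-cos(2*θ)) - (0) + (0) - (-cos(θ)^2) = sin(θ)^2
R^φ_{φ φ φ} = 0 (a repeated index in an antisymmetric pair)
R_{φφ} = R^θ_{φ θ φ} + R^φ_{φ φ φ} = (sin(θ)^2) + (0) = sin(θ)^2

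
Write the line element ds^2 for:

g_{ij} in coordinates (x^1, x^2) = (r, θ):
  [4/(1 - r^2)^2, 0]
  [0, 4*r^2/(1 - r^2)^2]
ds^2 = g_{ij} dx^i dx^j; only the non-zero components contribute.
ds^2 = (4/(1 - r^2)^2) dr^2 + (4*r^2/(1 - r^2)^2) dθ^2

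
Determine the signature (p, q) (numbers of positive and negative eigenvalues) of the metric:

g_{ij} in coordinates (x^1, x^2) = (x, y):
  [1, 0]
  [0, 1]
The metric is diagonal, so its eigenvalues are the diagonal entries: 1, 1 (at a generic point, where coordinate-dependent entries are positive).
2 positive, 0 negative.
(2, 0) - Riemannian (positive definite)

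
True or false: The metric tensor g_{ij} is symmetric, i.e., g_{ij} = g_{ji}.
By definition the metric is a symmetric bilinear form, g_{ij} = g_{ji}.
True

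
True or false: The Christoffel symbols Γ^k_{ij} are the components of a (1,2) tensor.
Under a change of coordinates Γ picks up an inhomogeneous term ∂²x/∂x'∂x'; e.g. Γ = 0 in Cartesian coordinates but Γ^r_{θθ} = -r in polar coordinates on the same flat plane.
False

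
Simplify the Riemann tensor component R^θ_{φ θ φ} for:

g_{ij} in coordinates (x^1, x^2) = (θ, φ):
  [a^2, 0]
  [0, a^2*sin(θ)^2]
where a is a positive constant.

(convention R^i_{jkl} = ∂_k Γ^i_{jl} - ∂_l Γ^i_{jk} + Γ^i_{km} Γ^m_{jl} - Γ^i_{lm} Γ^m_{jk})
Non-zero Christoffel symbols (Γ^k_{ij} = Γ^k_{ji}):
Γ^θ_{φ φ} = -sin(2*θ)/2
Γ^φ_{θ φ} = 1/tan(θ)
R^θ_{φ θ φ} = ∂_θ Γ^θ_{φ φ} - ∂_φ Γ^θ_{φ θ} + Γ^θ_{θ m} Γ^m_{φ φ} - Γ^θ_{φ m} Γ^m_{φ θ}
  = (-cos(2*θ)) - (0) + (0) - (-cos(θ)^2) = sin(θ)^2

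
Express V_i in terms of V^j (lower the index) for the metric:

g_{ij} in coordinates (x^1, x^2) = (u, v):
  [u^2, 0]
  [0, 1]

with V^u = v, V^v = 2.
V_i = g_{ij} V^j:
V_u = (u^2)(v) + (0)(2) = u^2*v
V_v = (0)(v) + (1)(2) = 2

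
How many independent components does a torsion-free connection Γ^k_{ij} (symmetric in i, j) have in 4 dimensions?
Γ^k_{ij} has n choices for the upper index and n(n+1)/2 independent symmetric lower index pairs.
Total = 4 × 4×5/2 = 4 × 10 = 40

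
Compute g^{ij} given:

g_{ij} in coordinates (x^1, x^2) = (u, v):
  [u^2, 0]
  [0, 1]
The metric is diagonal, so g^{ij} is diagonal with entries 1/g_{ii}: diag(1/(u^2), 1).
g^{ij}:
  [1/u^2, 0]
  [0, 1]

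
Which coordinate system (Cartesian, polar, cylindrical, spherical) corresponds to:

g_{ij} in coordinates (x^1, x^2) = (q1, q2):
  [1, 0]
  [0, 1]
All components are constant and the metric is the identity, i.e. orthonormal rectilinear coordinates.
Cartesian (2D) coordinates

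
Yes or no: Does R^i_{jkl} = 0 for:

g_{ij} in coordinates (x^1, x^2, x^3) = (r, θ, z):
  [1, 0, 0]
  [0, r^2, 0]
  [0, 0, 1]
Non-zero Christoffel symbols:
Γ^r_{θ θ} = -r
Γ^θ_{r θ} = 1/r
Ricci tensor: R_{rr} = 0, R_{rθ} = 0, R_{rz} = 0, R_{θθ} = 0, R_{θz} = 0, R_{zz} = 0
All R_{ij} vanish; in 3 dimensions the Riemann tensor is fully determined by the Ricci tensor, so R^i_{jkl} = 0: the metric is flat (curvilinear coordinates on flat space).
Yes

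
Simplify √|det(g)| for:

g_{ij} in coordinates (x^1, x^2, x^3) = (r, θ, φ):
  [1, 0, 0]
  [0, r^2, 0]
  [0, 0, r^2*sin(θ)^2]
det(g) = r^4*sin(θ)^2
√|det(g)| = r^2*sin(θ) (taking 0 < θ < π so that |sin(θ)| = sin(θ))
Volume element: dV = r^2*sin(θ) dr dθ dφ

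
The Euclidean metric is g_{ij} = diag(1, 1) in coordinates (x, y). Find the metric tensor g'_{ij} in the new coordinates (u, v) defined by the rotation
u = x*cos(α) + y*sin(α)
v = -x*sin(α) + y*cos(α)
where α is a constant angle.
Invert the transformation: x = u*cos(α) - v*sin(α), y = u*sin(α) + v*cos(α)
g'_{ij} = (∂x^k/∂x'^i)(∂x^l/∂x'^j) g_{kl}; with g_{kl} = δ_{kl} this is Σ_k (∂x^k/∂x'^i)(∂x^k/∂x'^j).
Jacobian: ∂x/∂u = cos(α), ∂x/∂v = -sin(α), ∂y/∂u = sin(α), ∂y/∂v = cos(α)
g'_{uu} = (cos(α))(cos(α)) + (sin(α))(sin(α)) = 1
g'_{uv} = (cos(α))(-sin(α)) + (sin(α))(cos(α)) = 0
g'_{vv} = (-sin(α))(-sin(α)) + (cos(α))(cos(α)) = 1
g'_{ij} = diag(1, 1)
The Euclidean metric is invariant under rotations.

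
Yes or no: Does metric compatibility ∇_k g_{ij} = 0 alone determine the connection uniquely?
One also needs vanishing torsion; metric compatibility plus torsion-freeness singles out the Levi-Civita connection.
No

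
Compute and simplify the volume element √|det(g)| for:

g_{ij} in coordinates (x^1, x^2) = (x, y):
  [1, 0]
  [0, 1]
det(g) = 1
√|det(g)| = 1
Volume element: dV = 1 dx dy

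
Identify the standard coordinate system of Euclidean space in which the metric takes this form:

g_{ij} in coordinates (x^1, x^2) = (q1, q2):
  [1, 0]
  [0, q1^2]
The line element ds^2 = dq1^2 + q1^2 dq2^2 is dr^2 + r^2 dθ^2 with q1 = r, q2 = θ.
polar coordinates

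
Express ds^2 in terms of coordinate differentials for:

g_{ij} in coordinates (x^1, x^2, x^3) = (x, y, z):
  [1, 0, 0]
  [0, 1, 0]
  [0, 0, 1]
ds^2 = g_{ij} dx^i dx^j; only the non-zero components contribute.
ds^2 = dx^2 + dy^2 + dz^2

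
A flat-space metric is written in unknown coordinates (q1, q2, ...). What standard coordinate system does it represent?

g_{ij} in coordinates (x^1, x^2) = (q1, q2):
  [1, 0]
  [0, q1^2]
The line element ds^2 = dq1^2 + q1^2 dq2^2 is dr^2 + r^2 dθ^2 with q1 = r, q2 = θ.
polar coordinates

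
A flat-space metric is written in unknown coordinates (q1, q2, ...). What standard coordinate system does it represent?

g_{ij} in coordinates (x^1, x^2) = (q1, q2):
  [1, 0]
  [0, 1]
All components are constant and the metric is the identity, i.e. orthonormal rectilinear coordinates.
Cartesian (2D) coordinates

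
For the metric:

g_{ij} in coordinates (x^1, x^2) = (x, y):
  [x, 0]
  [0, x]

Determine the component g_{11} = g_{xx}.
With x^1 = x, x^2 = y, g_{11} = g_{xx} is the row-1, column-1 entry of the matrix.
g_{11} = x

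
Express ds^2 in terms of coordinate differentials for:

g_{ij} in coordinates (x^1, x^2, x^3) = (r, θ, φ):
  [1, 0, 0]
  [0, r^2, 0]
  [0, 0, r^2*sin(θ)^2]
ds^2 = g_{ij} dx^i dx^j; only the non-zero components contribute.
ds^2 = dr^2 + r^2 dθ^2 + r^2*sin(θ)^2 dφ^2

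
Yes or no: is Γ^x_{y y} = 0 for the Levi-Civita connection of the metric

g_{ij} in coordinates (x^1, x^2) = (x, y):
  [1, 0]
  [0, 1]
Γ^x_{y y} = (1/2) g^{xx} (∂_y g_{xy} + ∂_y g_{xy} - ∂_x g_{yy}) = (1/2)(1)((0) + (0) - (0)) = 0
This equals the proposed value 0.
Yes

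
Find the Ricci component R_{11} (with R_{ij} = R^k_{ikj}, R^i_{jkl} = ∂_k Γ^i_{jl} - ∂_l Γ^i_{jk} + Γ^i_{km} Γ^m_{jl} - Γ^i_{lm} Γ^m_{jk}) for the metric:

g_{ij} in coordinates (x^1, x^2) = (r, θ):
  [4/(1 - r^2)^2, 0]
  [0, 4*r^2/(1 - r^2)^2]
Non-zero Christoffel symbols (Γ^k_{ij} = Γ^k_{ji}):
Γ^r_{r r} = 2*r/(1 - r^2)
Γ^r_{θ θ} = (r^3 + r)/(r^2 - 1)
Γ^θ_{r θ} = (-r^2 - 1)/(r^3 - r)
R^r_{r r r} = 0 (a repeated index in an antisymmetric pair)
R^θ_{r θ r} = ∂_θ Γ^θ_{r r} - ∂_r Γ^θ_{r θ} + Γ^θ_{θ m} Γ^m_{r r} - Γ^θ_{r m} Γ^m_{r θ}
  = (0) - ((r^4 + 4*r^2 - 1)/(r^3 - r)^2) + (2*(r^2 + 1)/(r^2 - 1)^2) - ((r^2 + 1)^2/(r^3 - r)^2) = -4/(r^2 - 1)^2
R_{rr} = R^r_{r r r} + R^θ_{r θ r} = (0) + (-4/(r^2 - 1)^2) = -4/(r^2 - 1)^2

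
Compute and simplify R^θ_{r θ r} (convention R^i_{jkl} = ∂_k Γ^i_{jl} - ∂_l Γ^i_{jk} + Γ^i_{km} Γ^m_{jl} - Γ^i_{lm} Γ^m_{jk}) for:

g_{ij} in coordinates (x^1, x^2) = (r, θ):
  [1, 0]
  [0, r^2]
Non-zero Christoffel symbols (Γ^k_{ij} = Γ^k_{ji}):
Γ^r_{θ θ} = -r
Γ^θ_{r θ} = 1/r
R^θ_{r θ r} = ∂_θ Γ^θ_{r r} - ∂_r Γ^θ_{r θ} + Γ^θ_{θ m} Γ^m_{r r} - Γ^θ_{r m} Γ^m_{r θ}
  = (0) - (-1/r^2) + (0) - (1/r^2) = 0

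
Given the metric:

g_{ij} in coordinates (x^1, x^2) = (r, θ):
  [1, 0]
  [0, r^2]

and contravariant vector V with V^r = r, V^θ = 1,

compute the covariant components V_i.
V_i = g_{ij} V^j:
V_r = (1)(r) + (0)(1) = r
V_θ = (0)(r) + (r^2)(1) = r^2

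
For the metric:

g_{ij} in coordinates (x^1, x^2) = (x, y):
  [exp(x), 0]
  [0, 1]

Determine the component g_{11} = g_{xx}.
With x^1 = x, x^2 = y, g_{11} = g_{xx} is the row-1, column-1 entry of the matrix.
g_{11} = exp(x)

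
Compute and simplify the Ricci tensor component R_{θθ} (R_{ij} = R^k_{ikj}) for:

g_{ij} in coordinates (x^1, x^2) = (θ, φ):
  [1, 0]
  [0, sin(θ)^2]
Non-zero Christoffel symbols (Γ^k_{ij} = Γ^k_{ji}):
Γ^θ_{φ φ} = -sin(2*θ)/2
Γ^φ_{θ φ} = 1/tan(θ)
R^θ_{θ θ θ} = 0 (a repeated index in an antisymmetric pair)
R^φ_{θ φ θ} = ∂_φ Γ^φ_{θ θ} - ∂_θ Γ^φ_{θ φ} + Γ^φ_{φ m} Γ^m_{θ θ} - Γ^φ_{θ m} Γ^m_{θ φ}
  = (0) - (-1/sin(θ)^2) + (0) - (1/tan(θ)^2) = 1
R_{θθ} = R^θ_{θ θ θ} + R^φ_{θ φ θ} = (0) + (1) = 1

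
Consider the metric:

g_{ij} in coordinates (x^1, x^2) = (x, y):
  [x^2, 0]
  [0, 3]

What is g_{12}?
With x^1 = x, x^2 = y, g_{12} = g_{xy} is the row-1, column-2 entry of the matrix.
g_{12} = 0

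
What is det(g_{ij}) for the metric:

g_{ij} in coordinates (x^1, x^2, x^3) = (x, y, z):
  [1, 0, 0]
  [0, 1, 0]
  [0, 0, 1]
Diagonal metric: det(g) = g_{11}·g_{22}·g_{33}
= (1)·(1)·(1)
det(g) = 1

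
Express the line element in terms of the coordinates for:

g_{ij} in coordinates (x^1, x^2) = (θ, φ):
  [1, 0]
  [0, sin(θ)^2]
ds^2 = g_{ij} dx^i dx^j; only the non-zero components contribute.
ds^2 = dθ^2 + sin(θ)^2 dφ^2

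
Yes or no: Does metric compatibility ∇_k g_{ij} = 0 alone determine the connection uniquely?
One also needs vanishing torsion; metric compatibility plus torsion-freeness singles out the Levi-Civita connection.
No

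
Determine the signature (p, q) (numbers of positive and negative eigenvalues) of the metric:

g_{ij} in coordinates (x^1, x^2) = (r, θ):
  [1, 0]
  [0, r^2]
The metric is diagonal, so its eigenvalues are the diagonal entries: 1, r^2 (at a generic point, where coordinate-dependent entries are positive).
2 positive, 0 negative.
(2, 0) - Riemannian (positive definite)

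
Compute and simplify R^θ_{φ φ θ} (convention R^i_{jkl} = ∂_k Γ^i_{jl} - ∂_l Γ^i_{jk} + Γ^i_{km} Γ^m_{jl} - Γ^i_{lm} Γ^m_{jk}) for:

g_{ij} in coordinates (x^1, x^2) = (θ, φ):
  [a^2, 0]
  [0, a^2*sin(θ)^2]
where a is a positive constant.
Non-zero Christoffel symbols (Γ^k_{ij} = Γ^k_{ji}):
Γ^θ_{φ φ} = -sin(2*θ)/2
Γ^φ_{θ φ} = 1/tan(θ)
R^θ_{φ φ θ} = ∂_φ Γ^θ_{φ θ} - ∂_θ Γ^θ_{φ φ} + Γ^θ_{φ m} Γ^m_{φ θ} - Γ^θ_{θ m} Γ^m_{φ φ}
  = (0) - (-cos(2*θ)) + (-cos(θ)^2) - (0) = -sin(θ)^2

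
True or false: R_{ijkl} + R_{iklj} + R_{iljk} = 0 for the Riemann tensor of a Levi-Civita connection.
This is the first (algebraic) Bianchi identity.
True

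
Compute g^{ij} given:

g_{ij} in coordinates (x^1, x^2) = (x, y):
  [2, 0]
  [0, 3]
The metric is diagonal, so g^{ij} is diagonal with entries 1/g_{ii}: diag(1/2, 1/3).
g^{ij}:
  [1/2, 0]
  [0, 1/3]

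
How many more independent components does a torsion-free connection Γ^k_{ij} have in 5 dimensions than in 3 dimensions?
Independent components in n dimensions: n × n(n+1)/2 = n^2(n+1)/2.
5D: 5 × 15 = 75
3D: 3 × 6 = 18
Difference = 75 - 18 = 57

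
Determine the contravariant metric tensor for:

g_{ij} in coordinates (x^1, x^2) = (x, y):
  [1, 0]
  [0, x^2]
The metric is diagonal, so g^{ij} is diagonal with entries 1/g_{ii}: diag(1, 1/(x^2)).
g^{ij}:
  [1, 0]
  [0, 1/x^2]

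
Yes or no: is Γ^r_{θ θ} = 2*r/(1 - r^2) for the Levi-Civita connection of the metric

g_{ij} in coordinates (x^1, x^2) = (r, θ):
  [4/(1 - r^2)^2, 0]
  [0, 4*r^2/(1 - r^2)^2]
Γ^r_{θ θ} = (1/2) g^{rr} (∂_θ g_{rθ} + ∂_θ g_{rθ} - ∂_r g_{θθ}) = (1/2)((1 - r^2)^2/4)((0) + (0) - (-8*(r^3 + r)/(r^2 - 1)^3)) = (r^3 + r)/(r^2 - 1)
This differs from the proposed value 2*r/(1 - r^2).
No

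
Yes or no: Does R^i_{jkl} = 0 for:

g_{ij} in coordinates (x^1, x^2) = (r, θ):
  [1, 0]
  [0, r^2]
Non-zero Christoffel symbols:
Γ^r_{θ θ} = -r
Γ^θ_{r θ} = 1/r
Ricci tensor: R_{rr} = 0, R_{rθ} = 0, R_{θθ} = 0
All R_{ij} vanish; in 2 dimensions the Riemann tensor is fully determined by the Ricci tensor, so R^i_{jkl} = 0: the metric is flat (curvilinear coordinates on flat space).
Yes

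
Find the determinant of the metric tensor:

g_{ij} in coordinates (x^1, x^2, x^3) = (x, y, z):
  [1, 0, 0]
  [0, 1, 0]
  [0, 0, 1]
Diagonal metric: det(g) = g_{11}·g_{22}·g_{33}
= (1)·(1)·(1)
det(g) = 1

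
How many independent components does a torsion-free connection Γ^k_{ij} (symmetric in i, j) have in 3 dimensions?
Γ^k_{ij} has n choices for the upper index and n(n+1)/2 independent symmetric lower index pairs.
Total = 3 × 3×4/2 = 3 × 6 = 18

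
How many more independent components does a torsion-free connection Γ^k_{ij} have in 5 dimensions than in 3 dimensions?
Independent components in n dimensions: n × n(n+1)/2 = n^2(n+1)/2.
5D: 5 × 15 = 75
3D: 3 × 6 = 18
Difference = 75 - 18 = 57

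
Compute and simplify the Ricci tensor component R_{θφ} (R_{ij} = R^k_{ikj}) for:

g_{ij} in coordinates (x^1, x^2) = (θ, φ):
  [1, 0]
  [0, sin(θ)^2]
Non-zero Christoffel symbols (Γ^k_{ij} = Γ^k_{ji}):
Γ^θ_{φ φ} = -sin(2*θ)/2
Γ^φ_{θ φ} = 1/tan(θ)
R^θ_{θ θ φ} = 0 (a repeated index in an antisymmetric pair)
R^φ_{θ φ φ} = 0 (a repeated index in an antisymmetric pair)
R_{θφ} = R^θ_{θ θ φ} + R^φ_{θ φ φ} = (0) + (0) = 0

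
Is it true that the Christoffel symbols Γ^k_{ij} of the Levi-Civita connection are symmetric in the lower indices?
The Levi-Civita connection is torsion-free, which is exactly Γ^k_{ij} = Γ^k_{ji}.
Yes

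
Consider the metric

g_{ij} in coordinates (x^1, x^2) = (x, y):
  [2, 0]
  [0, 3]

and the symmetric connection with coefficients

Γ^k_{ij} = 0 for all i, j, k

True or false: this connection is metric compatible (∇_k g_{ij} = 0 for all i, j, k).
Using ∇_k g_{ij} = ∂_k g_{ij} - Γ^m_{ki} g_{mj} - Γ^m_{kj} g_{im}:
e.g. ∇_x g_{xy} = (0) - (0) - (0) = 0
Every component ∇_k g_{ij} vanishes: the connection is metric compatible.
True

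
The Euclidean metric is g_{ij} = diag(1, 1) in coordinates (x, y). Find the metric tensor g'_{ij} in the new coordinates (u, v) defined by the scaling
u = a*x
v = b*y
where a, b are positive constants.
Invert the transformation: x = u/a, y = v/b
g'_{ij} = (∂x^k/∂x'^i)(∂x^l/∂x'^j) g_{kl}; with g_{kl} = δ_{kl} this is Σ_k (∂x^k/∂x'^i)(∂x^k/∂x'^j).
Jacobian: ∂x/∂u = 1/a, ∂x/∂v = 0, ∂y/∂u = 0, ∂y/∂v = 1/b
g'_{uu} = (1/a)(1/a) + (0)(0) = 1/a^2
g'_{uv} = (1/a)(0) + (0)(1/b) = 0
g'_{vv} = (0)(0) + (1/b)(1/b) = 1/b^2
g'_{ij} = diag(1/a^2, 1/b^2)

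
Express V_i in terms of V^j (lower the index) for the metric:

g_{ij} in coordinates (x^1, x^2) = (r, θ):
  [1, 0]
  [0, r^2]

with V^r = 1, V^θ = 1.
V_i = g_{ij} V^j:
V_r = (1)(1) + (0)(1) = 1
V_θ = (0)(1) + (r^2)(1) = r^2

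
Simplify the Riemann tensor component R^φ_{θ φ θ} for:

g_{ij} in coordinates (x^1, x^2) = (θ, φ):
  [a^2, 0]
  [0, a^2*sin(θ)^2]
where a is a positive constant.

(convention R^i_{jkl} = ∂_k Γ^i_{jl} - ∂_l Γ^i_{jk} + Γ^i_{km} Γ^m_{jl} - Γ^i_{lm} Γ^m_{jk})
Non-zero Christoffel symbols (Γ^k_{ij} = Γ^k_{ji}):
Γ^θ_{φ φ} = -sin(2*θ)/2
Γ^φ_{θ φ} = 1/tan(θ)
R^φ_{θ φ θ} = ∂_φ Γ^φ_{θ θ} - ∂_θ Γ^φ_{θ φ} + Γ^φ_{φ m} Γ^m_{θ θ} - Γ^φ_{θ m} Γ^m_{θ φ}
  = (0) - (-1/sin(θ)^2) + (0) - (1/tan(θ)^2) = 1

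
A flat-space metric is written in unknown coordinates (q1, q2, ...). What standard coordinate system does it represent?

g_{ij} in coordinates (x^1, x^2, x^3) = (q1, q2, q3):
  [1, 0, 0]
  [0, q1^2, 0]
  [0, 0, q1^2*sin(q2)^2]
The line element ds^2 = dq1^2 + q1^2 dq2^2 + q1^2 sin(q2)^2 dq3^2 is dr^2 + r^2 dθ^2 + r^2 sin(θ)^2 dφ^2 with q1 = r, q2 = θ, q3 = φ.
spherical coordinates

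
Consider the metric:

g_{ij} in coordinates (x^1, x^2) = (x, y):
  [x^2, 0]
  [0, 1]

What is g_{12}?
With x^1 = x, x^2 = y, g_{12} = g_{xy} is the row-1, column-2 entry of the matrix.
g_{12} = 0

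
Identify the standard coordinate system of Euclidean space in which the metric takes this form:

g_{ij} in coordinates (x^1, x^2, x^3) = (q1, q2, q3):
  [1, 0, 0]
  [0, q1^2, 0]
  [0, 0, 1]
The line element ds^2 = dq1^2 + q1^2 dq2^2 + dq3^2 is dr^2 + r^2 dθ^2 + dz^2 with q1 = r, q2 = θ, q3 = z.
cylindrical coordinates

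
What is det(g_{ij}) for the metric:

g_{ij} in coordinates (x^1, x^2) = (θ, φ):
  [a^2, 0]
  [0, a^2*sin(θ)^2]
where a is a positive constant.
For a 2×2 metric: det(g) = g_{11}·g_{22} - g_{12}·g_{21}
= (a^2)·(a^2*sin(θ)^2) - (0)·(0)
= a^4*sin(θ)^2 - 0
det(g) = a^4*sin(θ)^2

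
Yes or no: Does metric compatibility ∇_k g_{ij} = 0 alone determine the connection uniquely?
One also needs vanishing torsion; metric compatibility plus torsion-freeness singles out the Levi-Civita connection.
No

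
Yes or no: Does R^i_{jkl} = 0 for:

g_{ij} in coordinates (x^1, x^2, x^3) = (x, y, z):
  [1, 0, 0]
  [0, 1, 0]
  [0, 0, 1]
All metric components are constant, so every Christoffel symbol vanishes and R^i_{jkl} = 0.
Yes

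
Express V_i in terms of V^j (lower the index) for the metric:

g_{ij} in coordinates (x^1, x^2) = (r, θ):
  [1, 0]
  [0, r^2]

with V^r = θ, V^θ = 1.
V_i = g_{ij} V^j:
V_r = (1)(θ) + (0)(1) = θ
V_θ = (0)(θ) + (r^2)(1) = r^2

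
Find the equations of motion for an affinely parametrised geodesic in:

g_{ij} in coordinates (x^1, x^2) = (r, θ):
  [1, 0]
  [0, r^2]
Geodesic equation: d^2x^k/dλ^2 + Γ^k_{ij} (dx^i/dλ)(dx^j/dλ) = 0.
Non-zero Christoffel symbols:
Γ^r_{θ θ} = -r
Γ^θ_{r θ} = 1/r
Substituting (the symmetric pair Γ^k_{ij}, Γ^k_{ji} combines into a factor 2):
d^2r/dλ^2 - r (dθ/dλ)^2 = 0
d^2θ/dλ^2 + (2/r) (dr/dλ)(dθ/dλ) = 0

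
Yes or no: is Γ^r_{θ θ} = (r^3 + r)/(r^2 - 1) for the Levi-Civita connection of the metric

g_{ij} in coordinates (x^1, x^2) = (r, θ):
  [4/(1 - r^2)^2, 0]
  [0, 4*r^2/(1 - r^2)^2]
Γ^r_{θ θ} = (1/2) g^{rr} (∂_θ g_{rθ} + ∂_θ g_{rθ} - ∂_r g_{θθ}) = (1/2)((1 - r^2)^2/4)((0) + (0) - (-8*(r^3 + r)/(r^2 - 1)^3)) = (r^3 + r)/(r^2 - 1)
This equals the proposed value (r^3 + r)/(r^2 - 1).
Yes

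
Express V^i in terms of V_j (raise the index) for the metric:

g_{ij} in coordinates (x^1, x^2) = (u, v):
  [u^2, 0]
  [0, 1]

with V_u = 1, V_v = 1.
Inverse metric (diagonal): g^{uu} = 1/u^2, g^{vv} = 1
V^i = g^{ij} V_j:
V^u = (1/u^2)(1) + (0)(1) = 1/u^2
V^v = (0)(1) + (1)(1) = 1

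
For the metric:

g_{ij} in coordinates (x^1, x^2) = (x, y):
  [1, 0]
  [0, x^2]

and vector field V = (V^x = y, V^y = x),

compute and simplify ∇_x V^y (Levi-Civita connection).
Non-zero Christoffel symbols:
Γ^x_{y y} = -x
Γ^y_{x y} = 1/x
∇_x V^y = ∂_x V^y + Γ^y_{x j} V^j
  = (1) + (0)(y) + (1/x)(x)
  = 2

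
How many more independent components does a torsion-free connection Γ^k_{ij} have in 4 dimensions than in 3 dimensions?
Independent components in n dimensions: n × n(n+1)/2 = n^2(n+1)/2.
4D: 4 × 10 = 40
3D: 3 × 6 = 18
Difference = 40 - 18 = 22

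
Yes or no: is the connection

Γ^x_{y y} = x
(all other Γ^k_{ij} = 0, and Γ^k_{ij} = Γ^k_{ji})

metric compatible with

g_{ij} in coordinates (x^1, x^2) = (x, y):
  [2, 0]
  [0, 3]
Using ∇_k g_{ij} = ∂_k g_{ij} - Γ^m_{ki} g_{mj} - Γ^m_{kj} g_{im}:
∇_y g_{xy} = (0) - (0) - (2*x) = -2*x ≠ 0
So the connection is not metric compatible (it is not the Levi-Civita connection).
No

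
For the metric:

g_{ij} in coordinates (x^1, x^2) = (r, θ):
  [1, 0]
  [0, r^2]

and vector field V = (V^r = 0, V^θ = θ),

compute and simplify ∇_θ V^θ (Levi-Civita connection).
Non-zero Christoffel symbols:
Γ^r_{θ θ} = -r
Γ^θ_{r θ} = 1/r
∇_θ V^θ = ∂_θ V^θ + Γ^θ_{θ j} V^j
  = (1) + (1/r)(0) + (0)(θ)
  = 1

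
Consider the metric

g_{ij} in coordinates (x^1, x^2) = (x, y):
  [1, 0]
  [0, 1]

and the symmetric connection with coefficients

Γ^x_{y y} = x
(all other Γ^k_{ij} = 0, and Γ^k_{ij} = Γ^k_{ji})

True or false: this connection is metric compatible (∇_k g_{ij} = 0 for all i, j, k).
Using ∇_k g_{ij} = ∂_k g_{ij} - Γ^m_{ki} g_{mj} - Γ^m_{kj} g_{im}:
∇_y g_{xy} = (0) - (0) - (x) = -x ≠ 0
So the connection is not metric compatible (it is not the Levi-Civita connection).
False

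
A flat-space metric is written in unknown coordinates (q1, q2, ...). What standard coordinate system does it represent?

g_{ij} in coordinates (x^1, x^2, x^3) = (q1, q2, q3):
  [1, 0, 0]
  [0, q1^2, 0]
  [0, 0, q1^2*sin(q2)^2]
The line element ds^2 = dq1^2 + q1^2 dq2^2 + q1^2 sin(q2)^2 dq3^2 is dr^2 + r^2 dθ^2 + r^2 sin(θ)^2 dφ^2 with q1 = r, q2 = θ, q3 = φ.
spherical coordinates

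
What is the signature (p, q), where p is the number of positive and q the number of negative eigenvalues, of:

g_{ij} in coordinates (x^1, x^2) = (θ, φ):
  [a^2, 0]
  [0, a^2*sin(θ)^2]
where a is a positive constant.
The metric is diagonal, so its eigenvalues are the diagonal entries: a^2, a^2*sin(θ)^2 (at a generic point, where coordinate-dependent entries are positive).
2 positive, 0 negative.
(2, 0) - Riemannian (positive definite)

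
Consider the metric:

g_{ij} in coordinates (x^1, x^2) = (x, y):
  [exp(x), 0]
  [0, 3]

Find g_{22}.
With x^1 = x, x^2 = y, g_{22} = g_{yy} is the row-2, column-2 entry of the matrix.
g_{22} = 3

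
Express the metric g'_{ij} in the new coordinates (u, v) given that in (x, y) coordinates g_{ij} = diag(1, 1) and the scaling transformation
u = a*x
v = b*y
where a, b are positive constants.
Invert the transformation: x = u/a, y = v/b
g'_{ij} = (∂x^k/∂x'^i)(∂x^l/∂x'^j) g_{kl}; with g_{kl} = δ_{kl} this is Σ_k (∂x^k/∂x'^i)(∂x^k/∂x'^j).
Jacobian: ∂x/∂u = 1/a, ∂x/∂v = 0, ∂y/∂u = 0, ∂y/∂v = 1/b
g'_{uu} = (1/a)(1/a) + (0)(0) = 1/a^2
g'_{uv} = (1/a)(0) + (0)(1/b) = 0
g'_{vv} = (0)(0) + (1/b)(1/b) = 1/b^2
g'_{ij} = diag(1/a^2, 1/b^2)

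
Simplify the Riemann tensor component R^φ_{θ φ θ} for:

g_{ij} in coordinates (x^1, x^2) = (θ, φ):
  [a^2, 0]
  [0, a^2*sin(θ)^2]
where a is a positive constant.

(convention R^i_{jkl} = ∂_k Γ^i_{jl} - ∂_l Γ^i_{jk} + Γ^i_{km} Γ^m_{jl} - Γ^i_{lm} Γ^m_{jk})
Non-zero Christoffel symbols (Γ^k_{ij} = Γ^k_{ji}):
Γ^θ_{φ φ} = -sin(2*θ)/2
Γ^φ_{θ φ} = 1/tan(θ)
R^φ_{θ φ θ} = ∂_φ Γ^φ_{θ θ} - ∂_θ Γ^φ_{θ φ} + Γ^φ_{φ m} Γ^m_{θ θ} - Γ^φ_{θ m} Γ^m_{θ φ}
  = (0) - (-1/sin(θ)^2) + (0) - (1/tan(θ)^2) = 1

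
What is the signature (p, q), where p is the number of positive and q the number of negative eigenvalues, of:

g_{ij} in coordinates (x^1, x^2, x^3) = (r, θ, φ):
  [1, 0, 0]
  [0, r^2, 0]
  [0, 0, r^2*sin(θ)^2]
The metric is diagonal, so its eigenvalues are the diagonal entries: 1, r^2, r^2*sin(θ)^2 (at a generic point, where coordinate-dependent entries are positive).
3 positive, 0 negative.
(3, 0) - Riemannian (positive definite)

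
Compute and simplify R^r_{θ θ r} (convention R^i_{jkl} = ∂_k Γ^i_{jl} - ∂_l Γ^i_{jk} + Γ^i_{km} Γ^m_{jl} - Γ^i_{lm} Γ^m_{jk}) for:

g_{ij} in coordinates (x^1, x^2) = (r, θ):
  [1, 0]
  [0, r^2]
Non-zero Christoffel symbols (Γ^k_{ij} = Γ^k_{ji}):
Γ^r_{θ θ} = -r
Γ^θ_{r θ} = 1/r
R^r_{θ θ r} = ∂_θ Γ^r_{θ r} - ∂_r Γ^r_{θ θ} + Γ^r_{θ m} Γ^m_{θ r} - Γ^r_{r m} Γ^m_{θ θ}
  = (0) - (-1) + (-1) - (0) = 0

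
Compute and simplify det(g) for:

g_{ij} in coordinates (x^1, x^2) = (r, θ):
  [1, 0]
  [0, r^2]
For a 2×2 metric: det(g) = g_{11}·g_{22} - g_{12}·g_{21}
= (1)·(r^2) - (0)·(0)
= r^2 - 0
det(g) = r^2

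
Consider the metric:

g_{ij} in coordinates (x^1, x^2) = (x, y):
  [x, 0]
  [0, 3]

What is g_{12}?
With x^1 = x, x^2 = y, g_{12} = g_{xy} is the row-1, column-2 entry of the matrix.
g_{12} = 0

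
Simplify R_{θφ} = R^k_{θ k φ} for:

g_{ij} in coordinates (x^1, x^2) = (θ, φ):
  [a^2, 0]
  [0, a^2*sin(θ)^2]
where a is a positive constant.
Non-zero Christoffel symbols (Γ^k_{ij} = Γ^k_{ji}):
Γ^θ_{φ φ} = -sin(2*θ)/2
Γ^φ_{θ φ} = 1/tan(θ)
R^θ_{θ θ φ} = 0 (a repeated index in an antisymmetric pair)
R^φ_{θ φ φ} = 0 (a repeated index in an antisymmetric pair)
R_{θφ} = R^θ_{θ θ φ} + R^φ_{θ φ φ} = (0) + (0) = 0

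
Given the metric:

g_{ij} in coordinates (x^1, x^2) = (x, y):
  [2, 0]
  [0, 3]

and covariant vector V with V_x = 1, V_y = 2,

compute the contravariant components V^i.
Inverse metric (diagonal): g^{xx} = 1/2, g^{yy} = 1/3
V^i = g^{ij} V_j:
V^x = (1/2)(1) + (0)(2) = 1/2
V^y = (0)(1) + (1/3)(2) = 2/3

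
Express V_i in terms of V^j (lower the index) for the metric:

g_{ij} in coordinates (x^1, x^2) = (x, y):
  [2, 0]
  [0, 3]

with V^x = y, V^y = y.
V_i = g_{ij} V^j:
V_x = (2)(y) + (0)(y) = 2*y
V_y = (0)(y) + (3)(y) = 3*y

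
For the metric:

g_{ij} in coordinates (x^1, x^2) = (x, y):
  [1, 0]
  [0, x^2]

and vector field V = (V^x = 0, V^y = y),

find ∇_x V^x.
Non-zero Christoffel symbols:
Γ^x_{y y} = -x
Γ^y_{x y} = 1/x
∇_x V^x = ∂_x V^x + Γ^x_{x j} V^j
  = (0) + (0)(0) + (0)(y)
  = 0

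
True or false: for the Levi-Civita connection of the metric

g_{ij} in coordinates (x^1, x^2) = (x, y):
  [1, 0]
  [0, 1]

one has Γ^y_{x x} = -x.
Γ^y_{x x} = (1/2) g^{yy} (∂_x g_{yx} + ∂_x g_{yx} - ∂_y g_{xx}) = (1/2)(1)((0) + (0) - (0)) = 0
This differs from the proposed value -x.
False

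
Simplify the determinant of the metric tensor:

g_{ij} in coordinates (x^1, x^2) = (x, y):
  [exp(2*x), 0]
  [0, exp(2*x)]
For a 2×2 metric: det(g) = g_{11}·g_{22} - g_{12}·g_{21}
= (exp(2*x))·(exp(2*x)) - (0)·(0)
= exp(4*x) - 0
det(g) = exp(4*x)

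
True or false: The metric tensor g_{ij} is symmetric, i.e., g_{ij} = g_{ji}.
By definition the metric is a symmetric bilinear form, g_{ij} = g_{ji}.
True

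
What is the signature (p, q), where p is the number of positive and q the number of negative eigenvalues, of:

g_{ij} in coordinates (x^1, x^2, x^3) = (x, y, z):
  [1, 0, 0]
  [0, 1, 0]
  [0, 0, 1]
The metric is diagonal, so its eigenvalues are the diagonal entries: 1, 1, 1 (at a generic point, where coordinate-dependent entries are positive).
3 positive, 0 negative.
(3, 0) - Riemannian (positive definite)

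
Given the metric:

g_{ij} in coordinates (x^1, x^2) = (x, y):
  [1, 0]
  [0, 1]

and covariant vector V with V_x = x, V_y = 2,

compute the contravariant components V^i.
Inverse metric (diagonal): g^{xx} = 1, g^{yy} = 1
V^i = g^{ij} V_j:
V^x = (1)(x) + (0)(2) = x
V^y = (0)(x) + (1)(2) = 2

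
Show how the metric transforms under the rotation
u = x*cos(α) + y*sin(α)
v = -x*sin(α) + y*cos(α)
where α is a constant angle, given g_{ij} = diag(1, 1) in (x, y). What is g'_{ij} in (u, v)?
Invert the transformation: x = u*cos(α) - v*sin(α), y = u*sin(α) + v*cos(α)
g'_{ij} = (∂x^k/∂x'^i)(∂x^l/∂x'^j) g_{kl}; with g_{kl} = δ_{kl} this is Σ_k (∂x^k/∂x'^i)(∂x^k/∂x'^j).
Jacobian: ∂x/∂u = cos(α), ∂x/∂v = -sin(α), ∂y/∂u = sin(α), ∂y/∂v = cos(α)
g'_{uu} = (cos(α))(cos(α)) + (sin(α))(sin(α)) = 1
g'_{uv} = (cos(α))(-sin(α)) + (sin(α))(cos(α)) = 0
g'_{vv} = (-sin(α))(-sin(α)) + (cos(α))(cos(α)) = 1
g'_{ij} = diag(1, 1)
The Euclidean metric is invariant under rotations.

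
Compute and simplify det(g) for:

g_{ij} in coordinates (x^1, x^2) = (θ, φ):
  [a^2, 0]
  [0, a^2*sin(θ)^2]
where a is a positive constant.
For a 2×2 metric: det(g) = g_{11}·g_{22} - g_{12}·g_{21}
= (a^2)·(a^2*sin(θ)^2) - (0)·(0)
= a^4*sin(θ)^2 - 0
det(g) = a^4*sin(θ)^2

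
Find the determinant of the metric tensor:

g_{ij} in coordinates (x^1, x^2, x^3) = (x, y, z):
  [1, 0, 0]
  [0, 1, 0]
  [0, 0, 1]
Diagonal metric: det(g) = g_{11}·g_{22}·g_{33}
= (1)·(1)·(1)
det(g) = 1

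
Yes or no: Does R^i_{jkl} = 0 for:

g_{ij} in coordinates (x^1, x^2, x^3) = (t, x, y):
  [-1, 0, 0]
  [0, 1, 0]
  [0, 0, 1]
All metric components are constant, so every Christoffel symbol vanishes and R^i_{jkl} = 0.
Yes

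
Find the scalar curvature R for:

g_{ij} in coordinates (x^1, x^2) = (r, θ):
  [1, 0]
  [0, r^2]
Non-zero Christoffel symbols (Γ^k_{ij} = Γ^k_{ji}):
Γ^r_{θ θ} = -r
Γ^θ_{r θ} = 1/r
Ricci tensor (R_{ij} = R^k_{ikj}): R_{rr} = 0, R_{rθ} = 0, R_{θθ} = 0
Inverse metric: g^{rr} = 1, g^{θθ} = 1/r^2
R = g^{ij} R_{ij} = (1)(0) + (1/r^2)(0) = 0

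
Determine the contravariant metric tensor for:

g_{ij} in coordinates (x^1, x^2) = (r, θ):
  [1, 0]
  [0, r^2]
The metric is diagonal, so g^{ij} is diagonal with entries 1/g_{ii}: diag(1, 1/(r^2)).
g^{ij}:
  [1, 0]
  [0, 1/r^2]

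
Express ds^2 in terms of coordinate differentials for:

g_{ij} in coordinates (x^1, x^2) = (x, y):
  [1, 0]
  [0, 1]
ds^2 = g_{ij} dx^i dx^j; only the non-zero components contribute.
ds^2 = dx^2 + dy^2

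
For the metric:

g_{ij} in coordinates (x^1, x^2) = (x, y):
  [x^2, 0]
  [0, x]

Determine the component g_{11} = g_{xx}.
With x^1 = x, x^2 = y, g_{11} = g_{xx} is the row-1, column-1 entry of the matrix.
g_{11} = x^2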